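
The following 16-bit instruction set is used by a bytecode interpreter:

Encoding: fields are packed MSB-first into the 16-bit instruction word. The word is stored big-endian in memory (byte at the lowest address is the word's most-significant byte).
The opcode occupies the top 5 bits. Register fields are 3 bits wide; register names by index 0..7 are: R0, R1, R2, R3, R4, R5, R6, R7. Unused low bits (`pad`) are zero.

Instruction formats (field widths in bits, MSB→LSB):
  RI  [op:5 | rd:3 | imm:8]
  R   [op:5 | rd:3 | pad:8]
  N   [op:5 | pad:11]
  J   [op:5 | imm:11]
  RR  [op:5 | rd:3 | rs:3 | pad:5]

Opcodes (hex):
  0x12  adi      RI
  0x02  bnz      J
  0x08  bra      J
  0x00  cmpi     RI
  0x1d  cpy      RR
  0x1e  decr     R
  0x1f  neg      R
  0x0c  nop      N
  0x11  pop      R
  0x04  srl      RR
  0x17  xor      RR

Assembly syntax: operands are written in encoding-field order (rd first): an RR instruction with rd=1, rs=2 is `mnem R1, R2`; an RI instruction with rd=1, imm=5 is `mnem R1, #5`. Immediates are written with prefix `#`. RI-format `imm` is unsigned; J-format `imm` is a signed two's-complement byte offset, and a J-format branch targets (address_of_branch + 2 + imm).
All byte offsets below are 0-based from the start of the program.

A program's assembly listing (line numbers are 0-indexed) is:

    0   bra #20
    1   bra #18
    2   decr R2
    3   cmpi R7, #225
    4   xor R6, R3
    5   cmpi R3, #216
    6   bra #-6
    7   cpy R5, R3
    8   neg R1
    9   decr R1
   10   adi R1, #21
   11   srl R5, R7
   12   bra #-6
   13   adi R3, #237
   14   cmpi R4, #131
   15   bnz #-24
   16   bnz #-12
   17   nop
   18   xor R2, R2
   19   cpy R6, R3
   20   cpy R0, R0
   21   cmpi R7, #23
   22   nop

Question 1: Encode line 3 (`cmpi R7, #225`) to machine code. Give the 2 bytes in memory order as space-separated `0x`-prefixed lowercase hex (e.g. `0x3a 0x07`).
L3: cmpi op=0x0:5|rd=7:3|imm=225:8 ⇒ 0x07e1 ⇒ big 07 e1

0x07 0xe1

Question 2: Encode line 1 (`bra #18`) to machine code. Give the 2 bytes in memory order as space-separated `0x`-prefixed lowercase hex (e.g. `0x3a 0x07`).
0x40 0x12

1. bra fields op=0x8:5|imm=18:11 → word 4012h → 40 12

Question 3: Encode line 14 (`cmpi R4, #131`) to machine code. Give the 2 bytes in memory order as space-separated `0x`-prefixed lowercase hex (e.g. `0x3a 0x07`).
line 14 (cmpi): pack op=0x0:5|rd=4:3|imm=131:8 = 0x0483; big→ 04 83

0x04 0x83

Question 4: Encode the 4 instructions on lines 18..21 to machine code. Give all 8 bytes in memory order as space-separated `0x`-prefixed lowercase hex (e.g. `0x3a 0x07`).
line 18 (xor): pack op=0x17:5|rd=2:3|rs=2:3|pad=0:5 = 0xba40; big→ ba 40
line 19 (cpy): pack op=0x1d:5|rd=6:3|rs=3:3|pad=0:5 = 0xee60; big→ ee 60
line 20 (cpy): pack op=0x1d:5|rd=0:3|rs=0:3|pad=0:5 = 0xe800; big→ e8 00
line 21 (cmpi): pack op=0x0:5|rd=7:3|imm=23:8 = 0x0717; big→ 07 17

0xba 0x40 0xee 0x60 0xe8 0x00 0x07 0x17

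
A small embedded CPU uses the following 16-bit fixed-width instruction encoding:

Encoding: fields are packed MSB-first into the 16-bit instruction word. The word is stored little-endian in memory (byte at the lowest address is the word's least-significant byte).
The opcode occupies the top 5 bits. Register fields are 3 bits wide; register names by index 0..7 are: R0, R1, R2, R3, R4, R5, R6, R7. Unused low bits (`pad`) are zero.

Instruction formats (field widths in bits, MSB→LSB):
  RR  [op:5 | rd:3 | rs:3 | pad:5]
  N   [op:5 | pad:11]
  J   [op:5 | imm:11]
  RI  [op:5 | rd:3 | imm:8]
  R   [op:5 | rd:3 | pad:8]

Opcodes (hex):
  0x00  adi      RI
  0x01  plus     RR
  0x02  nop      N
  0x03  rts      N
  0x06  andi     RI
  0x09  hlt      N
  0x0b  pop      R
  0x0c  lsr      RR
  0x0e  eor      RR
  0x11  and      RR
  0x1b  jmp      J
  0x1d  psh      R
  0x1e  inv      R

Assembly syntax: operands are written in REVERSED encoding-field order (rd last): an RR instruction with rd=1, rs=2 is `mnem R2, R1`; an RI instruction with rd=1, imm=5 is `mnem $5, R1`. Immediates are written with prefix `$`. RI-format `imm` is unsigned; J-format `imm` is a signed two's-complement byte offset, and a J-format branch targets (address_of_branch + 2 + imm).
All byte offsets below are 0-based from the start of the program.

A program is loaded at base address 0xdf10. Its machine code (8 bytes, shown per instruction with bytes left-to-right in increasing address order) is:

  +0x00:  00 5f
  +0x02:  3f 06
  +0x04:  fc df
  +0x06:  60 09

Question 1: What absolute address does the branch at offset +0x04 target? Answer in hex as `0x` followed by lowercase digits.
[04] fc df → 0xdffc
  top 5b → 0x1b → jmp [J]
  [10:0] imm=2044 (s11→-4) = $-4
  target = base 0xdf10 + off 0x04 + 2 + imm -4 = 0xdf12

0xdf12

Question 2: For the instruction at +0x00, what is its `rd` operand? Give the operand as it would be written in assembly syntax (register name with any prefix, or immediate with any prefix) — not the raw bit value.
[00] 00 5f → 0x5f00
  top 5b → 0xb → pop [R]
  [10:8] rd=7 = R7

R7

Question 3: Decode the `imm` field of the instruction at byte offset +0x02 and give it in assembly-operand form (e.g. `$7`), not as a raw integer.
off 0x02: read 3f 06 as little → 0x063f
  opcode bits[15:11]=0x0: adi/RI
  rd@[10:8]=0x6 ⇒ R6
  imm@[7:0]=0x3f ⇒ $63

$63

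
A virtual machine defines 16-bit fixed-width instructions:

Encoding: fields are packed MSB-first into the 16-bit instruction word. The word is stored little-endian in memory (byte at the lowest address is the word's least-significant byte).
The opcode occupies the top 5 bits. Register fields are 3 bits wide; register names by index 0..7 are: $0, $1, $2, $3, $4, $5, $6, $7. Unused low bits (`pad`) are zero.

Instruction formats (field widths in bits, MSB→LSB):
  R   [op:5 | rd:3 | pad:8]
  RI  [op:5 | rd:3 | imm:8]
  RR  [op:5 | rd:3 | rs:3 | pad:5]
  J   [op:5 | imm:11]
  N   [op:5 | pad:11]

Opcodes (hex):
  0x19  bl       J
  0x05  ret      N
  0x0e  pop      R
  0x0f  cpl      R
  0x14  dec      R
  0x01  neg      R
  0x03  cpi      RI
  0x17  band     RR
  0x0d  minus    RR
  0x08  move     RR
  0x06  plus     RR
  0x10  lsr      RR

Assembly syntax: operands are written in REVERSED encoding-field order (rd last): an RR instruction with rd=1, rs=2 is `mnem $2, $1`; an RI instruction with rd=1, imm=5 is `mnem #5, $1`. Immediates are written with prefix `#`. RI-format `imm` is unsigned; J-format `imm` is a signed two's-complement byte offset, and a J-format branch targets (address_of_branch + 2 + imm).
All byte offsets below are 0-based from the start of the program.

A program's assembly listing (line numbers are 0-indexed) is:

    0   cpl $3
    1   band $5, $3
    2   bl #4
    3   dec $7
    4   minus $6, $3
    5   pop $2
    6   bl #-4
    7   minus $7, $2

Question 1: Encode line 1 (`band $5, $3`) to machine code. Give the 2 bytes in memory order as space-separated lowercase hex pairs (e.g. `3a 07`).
a0 bb

line 1 (band): pack op=0x17:5|rd=3:3|rs=5:3|pad=0:5 = 0xbba0; little→ a0 bb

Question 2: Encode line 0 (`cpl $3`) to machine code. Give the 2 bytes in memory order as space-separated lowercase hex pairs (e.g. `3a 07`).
line 0 (cpl): pack op=0xf:5|rd=3:3|pad=0:8 = 0x7b00; little→ 00 7b

00 7b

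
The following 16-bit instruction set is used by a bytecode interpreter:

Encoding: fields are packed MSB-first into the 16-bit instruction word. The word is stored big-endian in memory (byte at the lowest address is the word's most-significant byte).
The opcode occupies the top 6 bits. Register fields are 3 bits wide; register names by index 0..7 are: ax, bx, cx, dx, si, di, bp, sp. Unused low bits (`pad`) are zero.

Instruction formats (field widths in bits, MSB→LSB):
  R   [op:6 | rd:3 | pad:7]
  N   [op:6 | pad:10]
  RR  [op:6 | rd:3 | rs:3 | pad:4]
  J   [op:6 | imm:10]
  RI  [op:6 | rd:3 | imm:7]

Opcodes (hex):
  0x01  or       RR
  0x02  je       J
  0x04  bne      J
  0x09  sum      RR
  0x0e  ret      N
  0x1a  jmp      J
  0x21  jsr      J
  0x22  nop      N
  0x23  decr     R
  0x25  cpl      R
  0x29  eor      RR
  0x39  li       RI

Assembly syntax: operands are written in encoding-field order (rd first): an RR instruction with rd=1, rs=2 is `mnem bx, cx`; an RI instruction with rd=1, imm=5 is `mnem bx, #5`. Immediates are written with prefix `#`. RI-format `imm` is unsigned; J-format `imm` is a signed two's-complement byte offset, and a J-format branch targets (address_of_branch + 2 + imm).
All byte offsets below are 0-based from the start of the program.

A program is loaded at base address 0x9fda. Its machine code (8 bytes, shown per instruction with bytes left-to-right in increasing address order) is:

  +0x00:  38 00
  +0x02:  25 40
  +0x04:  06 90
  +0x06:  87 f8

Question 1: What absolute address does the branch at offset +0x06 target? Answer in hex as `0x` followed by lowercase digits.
0x9fda

+0x06: 87 f8 ⇒ word 0x87f8 (big)
  op=0x87f8>>10=0x21 ⇒ jsr (J)
  [9:0] imm=1016 (s10→-8) = #-8
  target = base 0x9fda + off 0x06 + 2 + imm -8 = 0x9fda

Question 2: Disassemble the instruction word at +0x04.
or di, bx

@+04  big-endian(06 90) = 0x0690
  top 6b → 0x1 → or [RR]
  rd: (w>>7)&0x7=0x5 → di
  rs: (w>>4)&0x7=0x1 → bx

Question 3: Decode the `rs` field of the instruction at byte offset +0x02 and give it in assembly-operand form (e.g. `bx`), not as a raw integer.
si

[02] 25 40 → 0x2540
  op=0x2540>>10=0x9 ⇒ sum (RR)
  rd: (w>>7)&0x7=0x2 → cx
  rs: (w>>4)&0x7=0x4 → si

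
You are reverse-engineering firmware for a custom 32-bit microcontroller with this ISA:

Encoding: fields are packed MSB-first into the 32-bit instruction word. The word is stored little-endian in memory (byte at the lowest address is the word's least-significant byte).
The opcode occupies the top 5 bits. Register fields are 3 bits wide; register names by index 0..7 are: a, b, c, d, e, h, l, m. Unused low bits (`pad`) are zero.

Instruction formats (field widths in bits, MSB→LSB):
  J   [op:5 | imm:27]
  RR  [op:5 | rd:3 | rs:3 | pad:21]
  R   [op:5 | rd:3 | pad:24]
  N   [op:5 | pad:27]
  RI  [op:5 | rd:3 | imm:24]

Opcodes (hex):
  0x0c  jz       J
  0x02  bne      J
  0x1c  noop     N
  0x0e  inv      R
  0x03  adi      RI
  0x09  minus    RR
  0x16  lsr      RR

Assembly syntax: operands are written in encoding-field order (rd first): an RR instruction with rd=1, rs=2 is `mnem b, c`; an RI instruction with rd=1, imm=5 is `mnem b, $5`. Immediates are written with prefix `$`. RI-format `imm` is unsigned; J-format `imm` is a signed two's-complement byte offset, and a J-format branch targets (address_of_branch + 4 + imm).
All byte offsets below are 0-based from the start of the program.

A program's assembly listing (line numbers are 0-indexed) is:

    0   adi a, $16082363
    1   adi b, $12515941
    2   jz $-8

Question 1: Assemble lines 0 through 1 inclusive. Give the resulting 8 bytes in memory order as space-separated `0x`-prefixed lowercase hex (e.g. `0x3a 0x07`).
0xbb 0x65 0xf5 0x18 0x65 0xfa 0xbe 0x19

L0: adi op=0x3:5|rd=0:3|imm=16082363:24 ⇒ 0x18f565bb ⇒ little bb 65 f5 18
L1: adi op=0x3:5|rd=1:3|imm=12515941:24 ⇒ 0x19befa65 ⇒ little 65 fa be 19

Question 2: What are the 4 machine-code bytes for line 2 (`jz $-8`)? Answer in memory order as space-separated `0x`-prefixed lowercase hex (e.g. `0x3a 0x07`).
line 2 (jz): pack op=0xc:5|imm=-8:27 = 0x67fffff8; little→ f8 ff ff 67

0xf8 0xff 0xff 0x67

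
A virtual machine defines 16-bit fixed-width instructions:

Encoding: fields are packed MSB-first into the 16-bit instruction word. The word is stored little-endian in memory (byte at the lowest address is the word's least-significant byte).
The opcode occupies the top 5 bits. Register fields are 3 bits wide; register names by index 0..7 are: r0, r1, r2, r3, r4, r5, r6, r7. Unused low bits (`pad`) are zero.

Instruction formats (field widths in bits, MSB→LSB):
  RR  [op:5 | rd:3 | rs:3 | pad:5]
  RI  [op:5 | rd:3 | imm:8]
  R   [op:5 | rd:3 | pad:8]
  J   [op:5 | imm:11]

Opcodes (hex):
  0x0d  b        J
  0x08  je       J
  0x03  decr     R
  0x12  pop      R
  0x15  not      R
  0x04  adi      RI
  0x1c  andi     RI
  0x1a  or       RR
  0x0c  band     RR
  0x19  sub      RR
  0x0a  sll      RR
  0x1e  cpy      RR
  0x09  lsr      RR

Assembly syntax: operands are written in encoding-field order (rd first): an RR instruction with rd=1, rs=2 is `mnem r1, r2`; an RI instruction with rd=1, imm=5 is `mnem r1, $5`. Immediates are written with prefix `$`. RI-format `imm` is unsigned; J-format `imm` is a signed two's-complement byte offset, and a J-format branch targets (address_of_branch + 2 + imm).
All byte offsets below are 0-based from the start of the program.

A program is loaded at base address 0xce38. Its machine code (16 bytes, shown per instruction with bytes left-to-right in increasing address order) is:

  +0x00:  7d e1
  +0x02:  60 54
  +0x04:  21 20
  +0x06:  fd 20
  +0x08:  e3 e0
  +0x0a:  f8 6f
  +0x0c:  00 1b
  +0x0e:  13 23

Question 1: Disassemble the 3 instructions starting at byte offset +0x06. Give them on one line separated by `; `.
@+06  little-endian(fd 20) = 0x20fd
  op=0x20fd>>11=0x4 ⇒ adi (RI)
  [10:8] rd=0 = r0
  [7:0] imm=253 = $253
@+08  little-endian(e3 e0) = 0xe0e3
  op=0xe0e3>>11=0x1c ⇒ andi (RI)
  [10:8] rd=0 = r0
  [7:0] imm=227 = $227
@+0a  little-endian(f8 6f) = 0x6ff8
  op=0x6ff8>>11=0xd ⇒ b (J)
  [10:0] imm=2040 (s11→-8) = $-8

adi r0, $253; andi r0, $227; b $-8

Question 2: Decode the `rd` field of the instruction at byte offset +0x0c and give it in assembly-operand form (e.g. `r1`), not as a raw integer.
[0c] 00 1b → 0x1b00
  opcode bits[15:11]=0x3: decr/R
  rd: (w>>8)&0x7=0x3 → r3

r3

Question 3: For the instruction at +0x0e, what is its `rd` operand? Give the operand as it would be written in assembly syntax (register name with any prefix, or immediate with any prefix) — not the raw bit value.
@+0e  little-endian(13 23) = 0x2313
  opcode bits[15:11]=0x4: adi/RI
  [10:8] rd=3 = r3
  [7:0] imm=19 = $19

r3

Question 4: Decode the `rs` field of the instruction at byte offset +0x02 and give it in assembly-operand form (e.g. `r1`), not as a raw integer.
off 0x02: read 60 54 as little → 0x5460
  opcode bits[15:11]=0xa: sll/RR
  rd: (w>>8)&0x7=0x4 → r4
  rs: (w>>5)&0x7=0x3 → r3

r3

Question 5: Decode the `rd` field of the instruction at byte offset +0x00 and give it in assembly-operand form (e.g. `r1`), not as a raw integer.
@+00  little-endian(7d e1) = 0xe17d
  op=0xe17d>>11=0x1c ⇒ andi (RI)
  [10:8] rd=1 = r1
  [7:0] imm=125 = $125

r1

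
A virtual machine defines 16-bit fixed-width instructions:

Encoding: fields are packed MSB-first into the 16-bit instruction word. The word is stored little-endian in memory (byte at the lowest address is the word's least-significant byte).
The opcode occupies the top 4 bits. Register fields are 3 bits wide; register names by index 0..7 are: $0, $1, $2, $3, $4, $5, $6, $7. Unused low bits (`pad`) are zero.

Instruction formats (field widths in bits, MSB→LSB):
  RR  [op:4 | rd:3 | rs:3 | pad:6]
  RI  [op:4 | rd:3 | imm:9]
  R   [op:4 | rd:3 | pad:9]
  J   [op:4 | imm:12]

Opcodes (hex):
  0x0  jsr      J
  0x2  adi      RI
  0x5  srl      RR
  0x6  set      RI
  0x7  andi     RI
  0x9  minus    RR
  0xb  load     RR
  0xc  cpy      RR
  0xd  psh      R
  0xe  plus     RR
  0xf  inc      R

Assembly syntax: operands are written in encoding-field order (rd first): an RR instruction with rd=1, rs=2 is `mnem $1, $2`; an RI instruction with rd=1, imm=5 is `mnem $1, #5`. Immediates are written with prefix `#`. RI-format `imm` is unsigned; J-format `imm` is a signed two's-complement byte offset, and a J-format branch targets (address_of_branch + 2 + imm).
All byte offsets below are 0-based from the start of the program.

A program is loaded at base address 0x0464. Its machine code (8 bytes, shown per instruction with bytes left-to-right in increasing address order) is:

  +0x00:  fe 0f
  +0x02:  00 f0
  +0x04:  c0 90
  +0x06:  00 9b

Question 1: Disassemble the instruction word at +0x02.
inc $0

[02] 00 f0 → 0xf000
  opcode bits[15:12]=0xf: inc/R
  rd@[11:9]=0x0 ⇒ $0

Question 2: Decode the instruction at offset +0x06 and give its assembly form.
+0x06: 00 9b ⇒ word 0x9b00 (little)
  opcode bits[15:12]=0x9: minus/RR
  rd@[11:9]=0x5 ⇒ $5
  rs@[8:6]=0x4 ⇒ $4

minus $5, $4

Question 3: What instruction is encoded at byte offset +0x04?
minus $0, $3

+0x04: c0 90 ⇒ word 0x90c0 (little)
  op=0x90c0>>12=0x9 ⇒ minus (RR)
  [11:9] rd=0 = $0
  [8:6] rs=3 = $3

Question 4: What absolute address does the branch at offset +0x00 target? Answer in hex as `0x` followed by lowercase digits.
0x0464

off 0x00: read fe 0f as little → 0x0ffe
  opcode bits[15:12]=0x0: jsr/J
  imm@[11:0]=0xffe (s12→-2) ⇒ #-2
  target = base 0x0464 + off 0x00 + 2 + imm -2 = 0x0464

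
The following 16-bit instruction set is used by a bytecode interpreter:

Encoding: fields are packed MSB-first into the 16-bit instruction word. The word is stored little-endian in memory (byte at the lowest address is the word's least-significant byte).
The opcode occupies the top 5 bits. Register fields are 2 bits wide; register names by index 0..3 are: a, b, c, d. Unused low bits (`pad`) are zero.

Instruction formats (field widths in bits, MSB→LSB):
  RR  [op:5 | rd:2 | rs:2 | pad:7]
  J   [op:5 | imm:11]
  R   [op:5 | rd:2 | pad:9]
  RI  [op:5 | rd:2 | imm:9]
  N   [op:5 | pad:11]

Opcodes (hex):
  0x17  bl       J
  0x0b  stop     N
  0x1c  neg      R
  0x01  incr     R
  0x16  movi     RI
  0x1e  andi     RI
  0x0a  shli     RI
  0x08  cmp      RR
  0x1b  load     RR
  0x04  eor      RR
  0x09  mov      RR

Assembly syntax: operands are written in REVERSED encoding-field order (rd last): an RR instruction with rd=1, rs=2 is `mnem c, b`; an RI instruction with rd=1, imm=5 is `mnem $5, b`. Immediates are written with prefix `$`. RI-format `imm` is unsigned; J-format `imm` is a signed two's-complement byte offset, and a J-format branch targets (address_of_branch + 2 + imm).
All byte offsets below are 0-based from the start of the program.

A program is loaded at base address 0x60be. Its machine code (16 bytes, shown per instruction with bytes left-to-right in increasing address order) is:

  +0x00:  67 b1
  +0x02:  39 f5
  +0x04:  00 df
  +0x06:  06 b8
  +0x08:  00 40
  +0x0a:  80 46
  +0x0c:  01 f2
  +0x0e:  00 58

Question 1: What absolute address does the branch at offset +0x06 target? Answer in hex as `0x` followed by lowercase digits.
0x60cc

[06] 06 b8 → 0xb806
  op=0xb806>>11=0x17 ⇒ bl (J)
  imm@[10:0]=0x6 ⇒ $6
  target = base 0x60be + off 0x06 + 2 + imm 6 = 0x60cc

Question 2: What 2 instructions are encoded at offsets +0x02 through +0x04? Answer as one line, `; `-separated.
off 0x02: read 39 f5 as little → 0xf539
  opcode bits[15:11]=0x1e: andi/RI
  [10:9] rd=2 = c
  [8:0] imm=313 = $313
off 0x04: read 00 df as little → 0xdf00
  opcode bits[15:11]=0x1b: load/RR
  [10:9] rd=3 = d
  [8:7] rs=2 = c

andi $313, c; load c, d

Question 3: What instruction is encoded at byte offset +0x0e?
stop

[0e] 00 58 → 0x5800
  opcode bits[15:11]=0xb: stop/N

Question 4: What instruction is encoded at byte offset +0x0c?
[0c] 01 f2 → 0xf201
  opcode bits[15:11]=0x1e: andi/RI
  rd: (w>>9)&0x3=0x1 → b
  imm: (w>>0)&0x1ff=0x1 → $1

andi $1, b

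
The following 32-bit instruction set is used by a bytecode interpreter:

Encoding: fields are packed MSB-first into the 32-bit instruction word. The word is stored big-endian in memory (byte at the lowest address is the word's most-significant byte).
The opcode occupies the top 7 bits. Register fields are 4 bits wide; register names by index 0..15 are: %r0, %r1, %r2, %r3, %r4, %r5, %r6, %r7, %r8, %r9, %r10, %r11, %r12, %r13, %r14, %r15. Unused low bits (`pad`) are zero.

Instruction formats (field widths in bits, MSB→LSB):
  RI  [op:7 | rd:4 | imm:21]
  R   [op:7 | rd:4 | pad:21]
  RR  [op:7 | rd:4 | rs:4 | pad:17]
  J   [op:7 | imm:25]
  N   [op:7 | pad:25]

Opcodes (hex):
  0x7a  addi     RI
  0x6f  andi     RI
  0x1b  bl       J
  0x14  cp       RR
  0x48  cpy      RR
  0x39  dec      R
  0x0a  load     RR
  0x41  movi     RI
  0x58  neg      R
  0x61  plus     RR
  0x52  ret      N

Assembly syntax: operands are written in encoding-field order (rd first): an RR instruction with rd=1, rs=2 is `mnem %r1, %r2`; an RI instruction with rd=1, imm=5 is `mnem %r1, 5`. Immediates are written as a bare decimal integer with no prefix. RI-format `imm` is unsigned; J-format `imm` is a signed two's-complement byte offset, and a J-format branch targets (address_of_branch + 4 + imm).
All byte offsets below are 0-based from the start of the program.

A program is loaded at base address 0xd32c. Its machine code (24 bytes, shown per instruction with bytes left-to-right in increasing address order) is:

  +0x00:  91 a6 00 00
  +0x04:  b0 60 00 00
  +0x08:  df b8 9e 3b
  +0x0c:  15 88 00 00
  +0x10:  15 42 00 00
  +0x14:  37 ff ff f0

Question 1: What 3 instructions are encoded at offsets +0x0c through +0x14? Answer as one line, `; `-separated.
[0c] 15 88 00 00 → 0x15880000
  op=0x15880000>>25=0xa ⇒ load (RR)
  rd: (w>>21)&0xf=0xc → %r12
  rs: (w>>17)&0xf=0x4 → %r4
[10] 15 42 00 00 → 0x15420000
  op=0x15420000>>25=0xa ⇒ load (RR)
  rd: (w>>21)&0xf=0xa → %r10
  rs: (w>>17)&0xf=0x1 → %r1
[14] 37 ff ff f0 → 0x37fffff0
  op=0x37fffff0>>25=0x1b ⇒ bl (J)
  imm: (w>>0)&0x1ffffff=0x1fffff0 (s25→-16) → -16

load %r12, %r4; load %r10, %r1; bl -16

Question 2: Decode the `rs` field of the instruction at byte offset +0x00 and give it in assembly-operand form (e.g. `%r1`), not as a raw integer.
%r3

[00] 91 a6 00 00 → 0x91a60000
  op=0x91a60000>>25=0x48 ⇒ cpy (RR)
  rd: (w>>21)&0xf=0xd → %r13
  rs: (w>>17)&0xf=0x3 → %r3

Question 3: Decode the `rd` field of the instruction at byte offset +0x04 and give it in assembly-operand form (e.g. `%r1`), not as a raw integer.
@+04  big-endian(b0 60 00 00) = 0xb0600000
  op=0xb0600000>>25=0x58 ⇒ neg (R)
  rd: (w>>21)&0xf=0x3 → %r3

%r3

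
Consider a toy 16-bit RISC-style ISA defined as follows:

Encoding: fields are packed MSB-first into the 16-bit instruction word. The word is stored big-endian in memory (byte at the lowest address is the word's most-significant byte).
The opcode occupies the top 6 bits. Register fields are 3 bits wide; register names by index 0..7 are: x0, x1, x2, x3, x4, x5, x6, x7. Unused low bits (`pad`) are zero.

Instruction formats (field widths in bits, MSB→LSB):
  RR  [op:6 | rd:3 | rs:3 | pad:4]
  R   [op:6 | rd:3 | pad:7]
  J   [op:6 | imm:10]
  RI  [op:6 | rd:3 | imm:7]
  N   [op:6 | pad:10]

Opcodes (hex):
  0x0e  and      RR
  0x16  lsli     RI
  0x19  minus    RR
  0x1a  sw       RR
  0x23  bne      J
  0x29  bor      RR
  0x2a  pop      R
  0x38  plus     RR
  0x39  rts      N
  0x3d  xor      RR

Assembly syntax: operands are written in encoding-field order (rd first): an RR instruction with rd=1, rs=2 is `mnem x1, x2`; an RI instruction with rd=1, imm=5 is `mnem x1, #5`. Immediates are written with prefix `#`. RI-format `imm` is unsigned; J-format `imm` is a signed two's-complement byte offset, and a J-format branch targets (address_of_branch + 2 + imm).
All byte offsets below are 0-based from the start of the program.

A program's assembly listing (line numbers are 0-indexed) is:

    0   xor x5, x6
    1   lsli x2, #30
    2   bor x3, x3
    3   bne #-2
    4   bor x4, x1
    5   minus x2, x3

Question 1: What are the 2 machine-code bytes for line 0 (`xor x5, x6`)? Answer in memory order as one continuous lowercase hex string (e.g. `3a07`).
f6e0

line 0 (xor): pack op=0x3d:6|rd=5:3|rs=6:3|pad=0:4 = 0xf6e0; big→ f6 e0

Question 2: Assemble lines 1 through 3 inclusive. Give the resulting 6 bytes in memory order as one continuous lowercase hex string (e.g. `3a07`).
L1: lsli op=0x16:6|rd=2:3|imm=30:7 ⇒ 0x591e ⇒ big 59 1e
L2: bor op=0x29:6|rd=3:3|rs=3:3|pad=0:4 ⇒ 0xa5b0 ⇒ big a5 b0
L3: bne op=0x23:6|imm=-2:10 ⇒ 0x8ffe ⇒ big 8f fe

591ea5b08ffe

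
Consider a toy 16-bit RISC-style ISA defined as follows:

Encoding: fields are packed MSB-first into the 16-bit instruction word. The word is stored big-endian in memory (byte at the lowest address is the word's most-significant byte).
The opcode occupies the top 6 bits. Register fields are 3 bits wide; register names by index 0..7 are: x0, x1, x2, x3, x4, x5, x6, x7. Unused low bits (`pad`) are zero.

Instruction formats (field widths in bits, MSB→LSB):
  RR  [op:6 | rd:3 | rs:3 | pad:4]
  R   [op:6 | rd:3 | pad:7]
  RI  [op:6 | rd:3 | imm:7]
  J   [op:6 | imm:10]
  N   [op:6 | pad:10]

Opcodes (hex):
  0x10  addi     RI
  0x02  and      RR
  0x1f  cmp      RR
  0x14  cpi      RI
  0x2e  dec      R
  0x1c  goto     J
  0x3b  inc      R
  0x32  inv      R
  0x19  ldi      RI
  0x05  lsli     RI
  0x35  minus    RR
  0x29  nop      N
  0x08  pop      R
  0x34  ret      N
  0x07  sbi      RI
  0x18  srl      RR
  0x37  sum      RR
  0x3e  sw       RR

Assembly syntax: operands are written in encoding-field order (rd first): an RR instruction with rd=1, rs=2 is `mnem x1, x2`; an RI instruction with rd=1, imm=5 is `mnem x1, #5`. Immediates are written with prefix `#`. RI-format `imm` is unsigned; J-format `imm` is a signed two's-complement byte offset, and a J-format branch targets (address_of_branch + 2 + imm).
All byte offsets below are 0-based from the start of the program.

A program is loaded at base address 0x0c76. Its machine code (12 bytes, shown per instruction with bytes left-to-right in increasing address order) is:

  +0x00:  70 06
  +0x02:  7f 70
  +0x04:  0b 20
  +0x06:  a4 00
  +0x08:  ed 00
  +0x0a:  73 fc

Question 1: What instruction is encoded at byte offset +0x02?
[02] 7f 70 → 0x7f70
  opcode bits[15:10]=0x1f: cmp/RR
  rd@[9:7]=0x6 ⇒ x6
  rs@[6:4]=0x7 ⇒ x7

cmp x6, x7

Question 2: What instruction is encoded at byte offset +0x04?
[04] 0b 20 → 0x0b20
  top 6b → 0x2 → and [RR]
  rd: (w>>7)&0x7=0x6 → x6
  rs: (w>>4)&0x7=0x2 → x2

and x6, x2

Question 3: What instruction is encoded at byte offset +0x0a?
[0a] 73 fc → 0x73fc
  top 6b → 0x1c → goto [J]
  imm@[9:0]=0x3fc (s10→-4) ⇒ #-4

goto #-4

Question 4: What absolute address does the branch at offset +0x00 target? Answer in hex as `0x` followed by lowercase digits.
+0x00: 70 06 ⇒ word 0x7006 (big)
  top 6b → 0x1c → goto [J]
  imm: (w>>0)&0x3ff=0x6 → #6
  target = base 0x0c76 + off 0x00 + 2 + imm 6 = 0x0c7e

0x0c7e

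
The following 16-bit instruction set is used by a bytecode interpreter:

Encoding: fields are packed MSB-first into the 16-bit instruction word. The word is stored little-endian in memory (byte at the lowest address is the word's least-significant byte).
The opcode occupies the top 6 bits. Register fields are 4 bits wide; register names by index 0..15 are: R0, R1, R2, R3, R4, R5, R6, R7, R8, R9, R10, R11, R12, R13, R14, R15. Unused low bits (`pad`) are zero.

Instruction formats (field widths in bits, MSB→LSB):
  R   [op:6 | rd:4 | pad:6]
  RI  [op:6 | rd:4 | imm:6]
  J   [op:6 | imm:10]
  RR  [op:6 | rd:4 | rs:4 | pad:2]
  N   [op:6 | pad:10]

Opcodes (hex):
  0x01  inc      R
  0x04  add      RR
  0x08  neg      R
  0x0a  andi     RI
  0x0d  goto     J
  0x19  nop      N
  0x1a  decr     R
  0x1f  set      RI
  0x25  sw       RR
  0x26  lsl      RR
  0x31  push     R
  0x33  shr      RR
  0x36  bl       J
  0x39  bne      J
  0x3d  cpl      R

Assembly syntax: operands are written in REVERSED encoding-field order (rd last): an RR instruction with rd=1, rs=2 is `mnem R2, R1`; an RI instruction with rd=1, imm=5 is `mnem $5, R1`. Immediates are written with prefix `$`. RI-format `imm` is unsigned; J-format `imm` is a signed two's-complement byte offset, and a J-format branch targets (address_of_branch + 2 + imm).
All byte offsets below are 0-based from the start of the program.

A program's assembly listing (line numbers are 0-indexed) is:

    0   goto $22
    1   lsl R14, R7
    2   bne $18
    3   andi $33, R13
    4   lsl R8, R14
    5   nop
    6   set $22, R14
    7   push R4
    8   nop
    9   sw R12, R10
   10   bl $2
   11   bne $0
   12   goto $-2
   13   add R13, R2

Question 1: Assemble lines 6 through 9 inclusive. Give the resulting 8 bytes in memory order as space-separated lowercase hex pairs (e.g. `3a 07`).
96 7f 00 c5 00 64 b0 96

line 6 (set): pack op=0x1f:6|rd=14:4|imm=22:6 = 0x7f96; little→ 96 7f
line 7 (push): pack op=0x31:6|rd=4:4|pad=0:6 = 0xc500; little→ 00 c5
line 8 (nop): pack op=0x19:6|pad=0:10 = 0x6400; little→ 00 64
line 9 (sw): pack op=0x25:6|rd=10:4|rs=12:4|pad=0:2 = 0x96b0; little→ b0 96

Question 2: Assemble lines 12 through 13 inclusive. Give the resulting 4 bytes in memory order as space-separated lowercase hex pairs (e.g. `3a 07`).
fe 37 b4 10

L12: goto op=0xd:6|imm=-2:10 ⇒ 0x37fe ⇒ little fe 37
L13: add op=0x4:6|rd=2:4|rs=13:4|pad=0:2 ⇒ 0x10b4 ⇒ little b4 10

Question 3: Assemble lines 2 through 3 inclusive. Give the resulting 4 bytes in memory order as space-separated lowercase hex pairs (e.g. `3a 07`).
12 e4 61 2b

L2: bne op=0x39:6|imm=18:10 ⇒ 0xe412 ⇒ little 12 e4
L3: andi op=0xa:6|rd=13:4|imm=33:6 ⇒ 0x2b61 ⇒ little 61 2b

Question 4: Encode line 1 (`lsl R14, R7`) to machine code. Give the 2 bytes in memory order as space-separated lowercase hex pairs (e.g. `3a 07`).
f8 99

L1: lsl op=0x26:6|rd=7:4|rs=14:4|pad=0:2 ⇒ 0x99f8 ⇒ little f8 99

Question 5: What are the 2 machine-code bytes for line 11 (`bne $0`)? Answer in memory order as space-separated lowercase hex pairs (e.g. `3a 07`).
line 11 (bne): pack op=0x39:6|imm=0:10 = 0xe400; little→ 00 e4

00 e4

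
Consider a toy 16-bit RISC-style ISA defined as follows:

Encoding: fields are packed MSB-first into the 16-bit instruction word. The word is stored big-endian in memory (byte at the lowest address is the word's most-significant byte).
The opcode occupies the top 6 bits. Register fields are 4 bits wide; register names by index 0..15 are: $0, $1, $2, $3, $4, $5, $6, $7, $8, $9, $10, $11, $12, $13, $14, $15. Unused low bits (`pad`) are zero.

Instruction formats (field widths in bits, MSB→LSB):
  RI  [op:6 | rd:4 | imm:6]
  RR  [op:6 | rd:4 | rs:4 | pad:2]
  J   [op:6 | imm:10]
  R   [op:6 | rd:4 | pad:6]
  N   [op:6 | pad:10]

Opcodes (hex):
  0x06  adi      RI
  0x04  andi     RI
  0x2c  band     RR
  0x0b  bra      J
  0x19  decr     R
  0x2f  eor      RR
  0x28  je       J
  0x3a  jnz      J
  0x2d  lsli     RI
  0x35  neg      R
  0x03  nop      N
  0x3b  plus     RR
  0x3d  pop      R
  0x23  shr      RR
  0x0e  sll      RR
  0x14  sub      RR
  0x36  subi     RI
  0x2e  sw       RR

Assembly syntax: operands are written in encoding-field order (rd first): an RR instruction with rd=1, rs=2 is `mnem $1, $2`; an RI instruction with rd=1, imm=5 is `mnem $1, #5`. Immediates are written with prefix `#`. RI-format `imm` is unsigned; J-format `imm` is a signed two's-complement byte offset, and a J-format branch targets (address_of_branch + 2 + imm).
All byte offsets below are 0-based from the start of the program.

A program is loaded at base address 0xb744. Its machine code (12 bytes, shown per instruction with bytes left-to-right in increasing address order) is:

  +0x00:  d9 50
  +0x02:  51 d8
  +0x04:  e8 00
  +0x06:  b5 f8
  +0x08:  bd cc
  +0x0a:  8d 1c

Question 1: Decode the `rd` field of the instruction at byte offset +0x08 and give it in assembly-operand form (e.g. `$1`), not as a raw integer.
+0x08: bd cc ⇒ word 0xbdcc (big)
  opcode bits[15:10]=0x2f: eor/RR
  rd: (w>>6)&0xf=0x7 → $7
  rs: (w>>2)&0xf=0x3 → $3

$7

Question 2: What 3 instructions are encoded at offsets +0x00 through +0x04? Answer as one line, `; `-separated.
[00] d9 50 → 0xd950
  top 6b → 0x36 → subi [RI]
  rd: (w>>6)&0xf=0x5 → $5
  imm: (w>>0)&0x3f=0x10 → #16
[02] 51 d8 → 0x51d8
  top 6b → 0x14 → sub [RR]
  rd: (w>>6)&0xf=0x7 → $7
  rs: (w>>2)&0xf=0x6 → $6
[04] e8 00 → 0xe800
  top 6b → 0x3a → jnz [J]
  imm: (w>>0)&0x3ff=0x0 → #0

subi $5, #16; sub $7, $6; jnz #0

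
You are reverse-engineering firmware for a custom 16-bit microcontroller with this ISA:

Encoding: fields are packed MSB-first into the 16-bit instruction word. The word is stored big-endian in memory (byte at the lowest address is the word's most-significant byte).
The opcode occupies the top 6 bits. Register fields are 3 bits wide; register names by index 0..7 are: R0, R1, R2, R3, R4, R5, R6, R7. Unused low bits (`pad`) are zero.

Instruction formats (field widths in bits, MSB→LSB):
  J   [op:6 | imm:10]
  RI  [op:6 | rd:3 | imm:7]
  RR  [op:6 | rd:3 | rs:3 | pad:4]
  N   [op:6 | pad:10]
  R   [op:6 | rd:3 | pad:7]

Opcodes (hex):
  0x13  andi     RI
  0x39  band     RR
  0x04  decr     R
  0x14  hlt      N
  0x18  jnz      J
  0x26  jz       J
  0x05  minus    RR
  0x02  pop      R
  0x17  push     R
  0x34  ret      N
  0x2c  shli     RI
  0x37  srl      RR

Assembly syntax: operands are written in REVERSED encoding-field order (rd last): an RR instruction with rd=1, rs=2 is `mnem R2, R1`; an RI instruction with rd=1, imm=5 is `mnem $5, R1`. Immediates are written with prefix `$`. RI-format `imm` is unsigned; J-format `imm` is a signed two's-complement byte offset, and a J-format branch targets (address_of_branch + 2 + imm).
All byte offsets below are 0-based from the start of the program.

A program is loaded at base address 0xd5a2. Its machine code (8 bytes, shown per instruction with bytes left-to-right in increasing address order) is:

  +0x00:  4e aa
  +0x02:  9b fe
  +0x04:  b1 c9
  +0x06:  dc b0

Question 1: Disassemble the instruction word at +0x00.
+0x00: 4e aa ⇒ word 0x4eaa (big)
  top 6b → 0x13 → andi [RI]
  rd@[9:7]=0x5 ⇒ R5
  imm@[6:0]=0x2a ⇒ $42

andi $42, R5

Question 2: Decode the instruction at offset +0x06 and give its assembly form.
srl R3, R1

@+06  big-endian(dc b0) = 0xdcb0
  op=0xdcb0>>10=0x37 ⇒ srl (RR)
  rd: (w>>7)&0x7=0x1 → R1
  rs: (w>>4)&0x7=0x3 → R3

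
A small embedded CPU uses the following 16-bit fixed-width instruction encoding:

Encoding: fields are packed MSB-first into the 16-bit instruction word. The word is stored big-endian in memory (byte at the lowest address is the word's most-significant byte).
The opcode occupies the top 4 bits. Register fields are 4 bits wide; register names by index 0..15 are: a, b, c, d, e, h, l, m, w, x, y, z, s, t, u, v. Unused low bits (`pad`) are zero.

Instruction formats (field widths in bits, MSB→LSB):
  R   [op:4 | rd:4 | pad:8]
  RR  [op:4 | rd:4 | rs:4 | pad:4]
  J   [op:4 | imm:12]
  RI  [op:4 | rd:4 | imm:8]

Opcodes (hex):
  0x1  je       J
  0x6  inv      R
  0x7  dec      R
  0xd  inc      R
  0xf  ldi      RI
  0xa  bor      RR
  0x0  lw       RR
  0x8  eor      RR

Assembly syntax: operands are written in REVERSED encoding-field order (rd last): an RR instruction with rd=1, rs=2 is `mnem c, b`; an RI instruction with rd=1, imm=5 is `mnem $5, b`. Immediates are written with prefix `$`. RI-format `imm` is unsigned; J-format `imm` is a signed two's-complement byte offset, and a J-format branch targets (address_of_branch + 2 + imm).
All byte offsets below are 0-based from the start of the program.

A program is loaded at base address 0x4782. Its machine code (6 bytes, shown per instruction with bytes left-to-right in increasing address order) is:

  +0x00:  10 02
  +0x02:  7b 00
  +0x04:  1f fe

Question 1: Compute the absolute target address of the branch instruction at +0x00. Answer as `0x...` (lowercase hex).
0x4786

[00] 10 02 → 0x1002
  top 4b → 0x1 → je [J]
  imm: (w>>0)&0xfff=0x2 → $2
  target = base 0x4782 + off 0x00 + 2 + imm 2 = 0x4786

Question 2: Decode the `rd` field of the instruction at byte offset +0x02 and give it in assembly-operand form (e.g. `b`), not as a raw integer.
off 0x02: read 7b 00 as big → 0x7b00
  top 4b → 0x7 → dec [R]
  rd@[11:8]=0xb ⇒ z

z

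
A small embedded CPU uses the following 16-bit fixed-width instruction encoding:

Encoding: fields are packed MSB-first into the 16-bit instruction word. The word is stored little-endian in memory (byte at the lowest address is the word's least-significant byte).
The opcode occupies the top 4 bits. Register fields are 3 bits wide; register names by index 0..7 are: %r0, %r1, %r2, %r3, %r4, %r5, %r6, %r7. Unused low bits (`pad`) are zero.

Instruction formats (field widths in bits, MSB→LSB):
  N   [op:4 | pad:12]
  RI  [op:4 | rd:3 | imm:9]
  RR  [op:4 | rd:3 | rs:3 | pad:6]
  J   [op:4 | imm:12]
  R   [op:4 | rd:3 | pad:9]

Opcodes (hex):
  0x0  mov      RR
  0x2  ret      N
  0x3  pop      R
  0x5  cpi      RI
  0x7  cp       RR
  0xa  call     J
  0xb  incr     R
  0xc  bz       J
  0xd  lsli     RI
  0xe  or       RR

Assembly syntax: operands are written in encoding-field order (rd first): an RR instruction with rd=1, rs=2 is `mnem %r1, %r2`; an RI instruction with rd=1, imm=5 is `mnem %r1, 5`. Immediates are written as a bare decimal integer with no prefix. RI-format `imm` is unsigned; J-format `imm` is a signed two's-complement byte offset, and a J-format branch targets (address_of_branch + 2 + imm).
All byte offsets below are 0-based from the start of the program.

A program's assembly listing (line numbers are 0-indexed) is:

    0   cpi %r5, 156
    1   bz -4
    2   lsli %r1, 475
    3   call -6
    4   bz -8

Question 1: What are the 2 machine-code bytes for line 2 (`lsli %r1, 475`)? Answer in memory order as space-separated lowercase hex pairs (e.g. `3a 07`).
2. lsli fields op=0xd:4|rd=1:3|imm=475:9 → word d3dbh → db d3

db d3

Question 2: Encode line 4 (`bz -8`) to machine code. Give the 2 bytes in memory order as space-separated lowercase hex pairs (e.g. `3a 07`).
line 4 (bz): pack op=0xc:4|imm=-8:12 = 0xcff8; little→ f8 cf

f8 cf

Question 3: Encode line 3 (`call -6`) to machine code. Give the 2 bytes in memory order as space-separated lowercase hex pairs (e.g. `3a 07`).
3. call fields op=0xa:4|imm=-6:12 → word affah → fa af

fa af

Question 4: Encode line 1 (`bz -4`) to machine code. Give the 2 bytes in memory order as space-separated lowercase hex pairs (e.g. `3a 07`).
1. bz fields op=0xc:4|imm=-4:12 → word cffch → fc cf

fc cf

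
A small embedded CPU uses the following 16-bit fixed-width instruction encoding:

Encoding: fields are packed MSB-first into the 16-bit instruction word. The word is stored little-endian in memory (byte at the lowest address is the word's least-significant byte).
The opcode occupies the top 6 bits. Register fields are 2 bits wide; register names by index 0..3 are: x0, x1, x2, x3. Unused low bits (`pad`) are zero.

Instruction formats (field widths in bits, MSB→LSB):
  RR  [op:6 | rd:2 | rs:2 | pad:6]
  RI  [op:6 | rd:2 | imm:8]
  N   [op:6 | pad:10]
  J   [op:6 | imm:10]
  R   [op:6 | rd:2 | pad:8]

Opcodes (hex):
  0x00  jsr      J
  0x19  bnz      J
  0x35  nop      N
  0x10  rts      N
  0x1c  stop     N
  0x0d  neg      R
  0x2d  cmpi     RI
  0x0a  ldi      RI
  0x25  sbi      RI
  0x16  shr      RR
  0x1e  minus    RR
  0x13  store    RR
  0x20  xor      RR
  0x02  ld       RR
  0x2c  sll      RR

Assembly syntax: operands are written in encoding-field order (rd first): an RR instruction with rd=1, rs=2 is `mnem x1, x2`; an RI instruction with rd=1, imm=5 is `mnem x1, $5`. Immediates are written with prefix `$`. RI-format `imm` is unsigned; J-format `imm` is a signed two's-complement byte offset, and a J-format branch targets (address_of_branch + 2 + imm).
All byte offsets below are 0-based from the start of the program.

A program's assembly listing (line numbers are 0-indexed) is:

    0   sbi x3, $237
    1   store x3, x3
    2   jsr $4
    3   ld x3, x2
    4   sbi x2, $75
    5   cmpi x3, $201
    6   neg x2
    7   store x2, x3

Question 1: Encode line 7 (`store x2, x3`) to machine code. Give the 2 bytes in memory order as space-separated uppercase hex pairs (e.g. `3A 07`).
C0 4E

7. store fields op=0x13:6|rd=2:2|rs=3:2|pad=0:6 → word 4ec0h → c0 4e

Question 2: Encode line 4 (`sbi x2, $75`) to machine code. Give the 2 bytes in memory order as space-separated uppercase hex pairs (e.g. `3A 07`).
4B 96

line 4 (sbi): pack op=0x25:6|rd=2:2|imm=75:8 = 0x964b; little→ 4b 96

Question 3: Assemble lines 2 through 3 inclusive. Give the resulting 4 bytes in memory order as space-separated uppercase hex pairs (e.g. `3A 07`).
line 2 (jsr): pack op=0x0:6|imm=4:10 = 0x0004; little→ 04 00
line 3 (ld): pack op=0x2:6|rd=3:2|rs=2:2|pad=0:6 = 0x0b80; little→ 80 0b

04 00 80 0B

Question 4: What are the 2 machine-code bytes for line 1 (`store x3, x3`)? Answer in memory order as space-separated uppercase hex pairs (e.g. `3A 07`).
1. store fields op=0x13:6|rd=3:2|rs=3:2|pad=0:6 → word 4fc0h → c0 4f

C0 4F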